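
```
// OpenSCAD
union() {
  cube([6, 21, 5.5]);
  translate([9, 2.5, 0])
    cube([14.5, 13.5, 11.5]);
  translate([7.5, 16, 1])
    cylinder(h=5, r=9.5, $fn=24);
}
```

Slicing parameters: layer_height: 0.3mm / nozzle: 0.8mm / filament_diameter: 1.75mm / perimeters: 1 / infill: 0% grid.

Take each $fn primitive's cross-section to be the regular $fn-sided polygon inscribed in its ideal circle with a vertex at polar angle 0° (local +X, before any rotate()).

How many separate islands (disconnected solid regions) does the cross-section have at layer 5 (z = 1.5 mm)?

1

At z = 1.5 mm: the cube is present — its section is the full 6×21 rectangle; the cube at (9, 2.5) (footprint 14.5×13.5) is included at this height; the r=9.5 cylinder at (7.5, 16) gives a regular 24-gon of circumradius 9.5 (constant along its height); Combining (union): the regions partially overlap (shared area 134.33 mm²), so overlapping operands fuse into one piece — 1 connected region. Overall, the cross-section is a single solid region. Island count = 1.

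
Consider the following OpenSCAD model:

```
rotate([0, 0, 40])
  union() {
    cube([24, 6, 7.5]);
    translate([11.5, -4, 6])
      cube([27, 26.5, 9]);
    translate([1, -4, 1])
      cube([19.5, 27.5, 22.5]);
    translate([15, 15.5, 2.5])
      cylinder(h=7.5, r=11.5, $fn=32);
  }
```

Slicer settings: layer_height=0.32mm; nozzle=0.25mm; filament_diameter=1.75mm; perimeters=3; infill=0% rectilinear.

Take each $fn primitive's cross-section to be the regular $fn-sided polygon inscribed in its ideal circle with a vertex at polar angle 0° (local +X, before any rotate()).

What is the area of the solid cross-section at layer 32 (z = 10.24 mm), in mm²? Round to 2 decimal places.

1013.25 mm²

At z = 10.24 mm: the cube does not reach this height (z outside [0, 7.5]); the 27×26.5 cube at (11.5, -4) contributes its full rectangle (area 715.50 mm²); the cube at (1, -4) (footprint 19.5×27.5) is included at this height (area 536.25 mm²); the cylinder at (15, 15.5) is not intersected at this z (z outside [2.5, 10]); Combining (union): the regions partially overlap — summed areas 1251.75 mm² minus the doubly-counted overlap 238.50 mm² gives 1013.25 mm² — area = 1013.25 mm²; (rotated 40° about Z; rotation is an isometry so areas/perimeters/island counts are preserved). Overall, the cross-section is a single solid region. Net area = 1013.25 mm².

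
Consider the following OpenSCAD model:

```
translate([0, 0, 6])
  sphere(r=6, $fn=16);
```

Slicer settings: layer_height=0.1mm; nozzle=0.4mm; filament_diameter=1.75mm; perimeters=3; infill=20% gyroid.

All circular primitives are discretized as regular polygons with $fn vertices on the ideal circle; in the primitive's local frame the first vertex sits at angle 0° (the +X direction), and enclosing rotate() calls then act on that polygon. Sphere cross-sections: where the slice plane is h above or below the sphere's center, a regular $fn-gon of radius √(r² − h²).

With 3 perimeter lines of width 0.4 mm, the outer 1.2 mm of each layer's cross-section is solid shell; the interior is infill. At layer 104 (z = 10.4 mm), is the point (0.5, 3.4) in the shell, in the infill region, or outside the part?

At z = 10.4 mm: the r=6 sphere contributes a regular 16-gon of circumradius √(6²−4.4²) = 4.079. Overall, the cross-section is a single solid region. The nearest boundary edge runs (1.56, 3.77)→(0.00, 4.08); distance from the point to it = 0.57 mm. The point is inside the cross-section, 0.57 mm from the nearest boundary — within the 1.2 mm shell band (3 × 0.4).

shell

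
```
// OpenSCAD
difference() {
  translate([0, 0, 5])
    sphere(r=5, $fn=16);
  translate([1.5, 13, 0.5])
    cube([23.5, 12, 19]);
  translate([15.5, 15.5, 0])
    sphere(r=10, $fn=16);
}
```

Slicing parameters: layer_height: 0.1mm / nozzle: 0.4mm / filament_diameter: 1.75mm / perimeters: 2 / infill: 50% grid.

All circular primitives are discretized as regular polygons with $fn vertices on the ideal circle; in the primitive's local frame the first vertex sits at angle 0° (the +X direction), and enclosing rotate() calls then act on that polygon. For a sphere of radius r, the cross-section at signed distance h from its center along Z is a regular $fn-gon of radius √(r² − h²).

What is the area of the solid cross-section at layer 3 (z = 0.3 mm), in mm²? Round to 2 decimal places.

8.91 mm²

At z = 0.3 mm: the sphere: section is a regular 16-gon, circumradius = √(r²−h²) = √(5²−4.7²) = 1.706 (area = (16/2)·1.706²·sin(360°/16) = 8.91 mm²); the cube at (1.5, 13) is absent (z outside [0.5, 19.5]); the sphere at (15.5, 15.5): section is a regular 16-gon, circumradius = √(r²−h²) = √(10²−0.3²) = 9.995 (area = (16/2)·9.995²·sin(360°/16) = 305.87 mm²); Subtracting the remaining from the first: starting from the r=5 sphere (8.91 mm²), the r=10 sphere at (15.5, 15.5) misses the remaining region (no effect) — area = 8.91 mm². Overall, the cross-section is a single solid region. Net area = 8.91 mm².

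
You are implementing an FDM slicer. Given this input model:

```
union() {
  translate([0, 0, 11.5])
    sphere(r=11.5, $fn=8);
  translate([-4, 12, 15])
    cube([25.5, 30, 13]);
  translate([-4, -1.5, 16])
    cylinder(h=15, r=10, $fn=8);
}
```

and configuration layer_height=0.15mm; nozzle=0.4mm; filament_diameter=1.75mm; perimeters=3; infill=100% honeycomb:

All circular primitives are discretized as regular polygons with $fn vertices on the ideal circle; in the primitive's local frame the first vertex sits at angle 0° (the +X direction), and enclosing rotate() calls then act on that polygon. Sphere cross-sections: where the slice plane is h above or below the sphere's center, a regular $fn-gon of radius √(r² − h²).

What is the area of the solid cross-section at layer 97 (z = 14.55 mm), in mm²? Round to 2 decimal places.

347.75 mm²

At z = 14.55 mm: the r=11.5 sphere slices to a regular 8-gon of circumradius 11.088 (√(r²−h²) with h=3.05 from center) (area = (8/2)·11.088²·sin(360°/8) = 347.75 mm²); the cube at (-4, 12) is not intersected at this z (z outside [15, 28]); the cylinder at (-4, -1.5) is absent (z outside [16, 31]); Merging all regions: only the r=11.5 sphere is present, so the union is just that shape — area = 347.75 mm². Overall, the cross-section is a single solid region. Net area = 347.75 mm².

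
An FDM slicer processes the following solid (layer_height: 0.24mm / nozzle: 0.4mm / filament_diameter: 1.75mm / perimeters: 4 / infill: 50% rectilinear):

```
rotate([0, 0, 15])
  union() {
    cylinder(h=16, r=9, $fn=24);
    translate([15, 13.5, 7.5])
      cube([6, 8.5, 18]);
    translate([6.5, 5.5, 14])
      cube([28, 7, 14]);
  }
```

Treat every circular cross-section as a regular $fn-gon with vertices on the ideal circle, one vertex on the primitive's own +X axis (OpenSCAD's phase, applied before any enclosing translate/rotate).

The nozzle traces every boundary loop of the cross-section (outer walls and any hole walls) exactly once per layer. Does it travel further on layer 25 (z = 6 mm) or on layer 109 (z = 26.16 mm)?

layer 109 (z = 26.16 mm)

Layer 25 (z = 6): the cylinder: section is a regular 24-gon, circumradius r=9 (perimeter = 2·24·9.000·sin(180°/24) = 56.39 mm); the cube at (15, 13.5) is absent (z outside [7.5, 25.5]); the cube at (6.5, 5.5) does not reach this height (z outside [14, 28]); Taking the union: only the r=9 cylinder is present, so the union is just that shape — boundary = 56.39 mm; (rotated 15° about Z; rotation is an isometry so areas/perimeters/island counts are preserved). So its perimeter = 56.39 mm. Layer 109 (z = 26.16): the cylinder is not intersected at this z (z outside [0, 16]); the cube at (15, 13.5) does not reach this height (z outside [7.5, 25.5]); the cube at (6.5, 5.5) (footprint 28×7) is included at this height (perimeter 70.00 mm); Merging all regions: only the 28×7 cube at (6.5, 5.5) is present, so the union is just that shape — boundary = 70.00 mm; (rotated 15° about Z; rotation is an isometry so areas/perimeters/island counts are preserved). So its perimeter = 70.00 mm. Layer 109 is larger (70.00 vs 56.39 mm).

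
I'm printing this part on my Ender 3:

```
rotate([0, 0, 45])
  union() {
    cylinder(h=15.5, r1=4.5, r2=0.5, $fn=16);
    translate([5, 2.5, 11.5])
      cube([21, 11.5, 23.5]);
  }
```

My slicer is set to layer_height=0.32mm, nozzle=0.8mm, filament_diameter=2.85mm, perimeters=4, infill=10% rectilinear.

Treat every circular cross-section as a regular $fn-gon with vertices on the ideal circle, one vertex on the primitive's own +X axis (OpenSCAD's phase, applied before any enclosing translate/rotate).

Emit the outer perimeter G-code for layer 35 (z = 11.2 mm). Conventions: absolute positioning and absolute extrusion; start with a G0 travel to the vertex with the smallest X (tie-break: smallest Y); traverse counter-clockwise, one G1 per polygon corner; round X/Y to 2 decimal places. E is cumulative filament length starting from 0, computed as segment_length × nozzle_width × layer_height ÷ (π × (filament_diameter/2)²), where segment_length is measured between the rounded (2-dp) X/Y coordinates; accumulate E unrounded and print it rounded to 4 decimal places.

G0 X-1.61 Y0.00 Z11.20
G1 X-1.49 Y-0.62 E0.0253
G1 X-1.14 Y-1.14 E0.0505
G1 X-0.62 Y-1.49 E0.0756
G1 X0.00 Y-1.61 E0.1010
G1 X0.62 Y-1.49 E0.1263
G1 X1.14 Y-1.14 E0.1515
G1 X1.49 Y-0.62 E0.1766
G1 X1.61 Y0.00 E0.2020
G1 X1.49 Y0.62 E0.2273
G1 X1.14 Y1.14 E0.2525
G1 X0.62 Y1.49 E0.2776
G1 X0.00 Y1.61 E0.3030
G1 X-0.62 Y1.49 E0.3283
G1 X-1.14 Y1.14 E0.3535
G1 X-1.49 Y0.62 E0.3786
G1 X-1.61 Y0.00 E0.4040

At z = 11.2 mm: the cone: at t=0.723 of its height the radius interpolates to r₁+(r₂−r₁)t = 1.610, giving a regular 16-gon of that circumradius; the cube at (5, 2.5) does not reach this height (z outside [11.5, 35]); Merging all regions: only the cone is present, so the union is just that shape — 1 connected region; (rotated 45° about Z; rotation is an isometry so areas/perimeters/island counts are preserved). The outline is a single polygon with 16 vertices. Extrusion per mm of travel: 0.8 × 0.32 / (π × 1.425²) = 0.040129. Accumulating E over each segment gives final E = 0.4040.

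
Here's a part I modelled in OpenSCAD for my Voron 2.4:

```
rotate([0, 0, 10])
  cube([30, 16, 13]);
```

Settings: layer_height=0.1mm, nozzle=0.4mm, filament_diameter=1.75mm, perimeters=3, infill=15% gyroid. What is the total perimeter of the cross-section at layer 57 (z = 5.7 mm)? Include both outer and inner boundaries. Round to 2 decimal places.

92.00 mm

At z = 5.7 mm: the 30×16 cube contributes its full rectangle (perimeter 92.00 mm); (whole slice rotated 10° about Z — lengths, areas and connectivity unchanged). Overall, the cross-section is a single solid region. Total boundary length (outer) = 92.00 mm.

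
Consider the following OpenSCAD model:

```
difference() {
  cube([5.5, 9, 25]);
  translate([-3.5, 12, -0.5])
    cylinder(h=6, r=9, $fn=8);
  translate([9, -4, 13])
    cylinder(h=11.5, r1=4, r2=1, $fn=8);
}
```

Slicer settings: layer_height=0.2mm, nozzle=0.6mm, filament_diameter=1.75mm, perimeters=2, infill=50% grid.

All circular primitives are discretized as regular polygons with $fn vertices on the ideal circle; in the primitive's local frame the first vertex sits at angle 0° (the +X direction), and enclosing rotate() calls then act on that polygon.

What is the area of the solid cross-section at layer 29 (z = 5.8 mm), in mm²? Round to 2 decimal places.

49.50 mm²

At z = 5.8 mm: the cube (footprint 5.5×9) is included at this height (area 49.50 mm²); the cylinder at (-3.5, 12) is not intersected at this z (z outside [-0.5, 5.5]); the cone at (9, -4) does not reach this height (z outside [13, 24.5]); Subtracting the remaining from the first: none of the subtracted shapes is present at this height, so the 5.5×9 cube is unchanged — area = 49.50 mm². Overall, the cross-section is a single solid region. Net area = 49.50 mm².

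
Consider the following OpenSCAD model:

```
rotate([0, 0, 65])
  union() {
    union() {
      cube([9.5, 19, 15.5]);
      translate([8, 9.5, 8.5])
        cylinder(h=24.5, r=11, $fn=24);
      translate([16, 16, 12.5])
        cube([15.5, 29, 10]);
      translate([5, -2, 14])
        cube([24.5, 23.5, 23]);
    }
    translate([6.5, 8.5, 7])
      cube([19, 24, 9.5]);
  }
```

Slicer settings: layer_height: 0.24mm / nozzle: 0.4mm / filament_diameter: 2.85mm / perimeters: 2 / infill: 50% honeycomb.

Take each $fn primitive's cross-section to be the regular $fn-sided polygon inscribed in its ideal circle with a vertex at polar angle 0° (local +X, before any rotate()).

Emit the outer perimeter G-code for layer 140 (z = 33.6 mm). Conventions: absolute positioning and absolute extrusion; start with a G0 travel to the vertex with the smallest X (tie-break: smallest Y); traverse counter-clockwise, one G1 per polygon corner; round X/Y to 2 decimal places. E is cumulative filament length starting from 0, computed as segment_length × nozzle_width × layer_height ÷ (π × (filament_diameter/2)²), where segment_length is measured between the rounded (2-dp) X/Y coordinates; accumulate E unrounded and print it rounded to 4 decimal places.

G0 X-17.37 Y13.62 Z33.60
G1 X3.93 Y3.69 E0.3537
G1 X14.28 Y25.89 E0.7223
G1 X-7.02 Y35.82 E1.0759
G1 X-17.37 Y13.62 E1.4445

At z = 33.6 mm: the cube does not reach this height (z outside [0, 15.5]); the cylinder at (8, 9.5) is absent (z outside [8.5, 33]); the cube at (16, 16) is not intersected at this z (z outside [12.5, 22.5]); the cube at (5, -2) (footprint 24.5×23.5) is included at this height; Merging all regions: only the 24.5×23.5 cube at (5, -2) is present, so the union is just that shape — 1 connected region; the cube at (6.5, 8.5) is not intersected at this z (z outside [7, 16.5]); Combining (union): only the result so far is present, so the union is just that shape — 1 connected region; (whole slice rotated 65° about Z — lengths, areas and connectivity unchanged). The outline is a single polygon with 4 vertices. Extrusion per mm of travel: 0.4 × 0.24 / (π × 1.425²) = 0.015048. Accumulating E over each segment gives final E = 1.4445.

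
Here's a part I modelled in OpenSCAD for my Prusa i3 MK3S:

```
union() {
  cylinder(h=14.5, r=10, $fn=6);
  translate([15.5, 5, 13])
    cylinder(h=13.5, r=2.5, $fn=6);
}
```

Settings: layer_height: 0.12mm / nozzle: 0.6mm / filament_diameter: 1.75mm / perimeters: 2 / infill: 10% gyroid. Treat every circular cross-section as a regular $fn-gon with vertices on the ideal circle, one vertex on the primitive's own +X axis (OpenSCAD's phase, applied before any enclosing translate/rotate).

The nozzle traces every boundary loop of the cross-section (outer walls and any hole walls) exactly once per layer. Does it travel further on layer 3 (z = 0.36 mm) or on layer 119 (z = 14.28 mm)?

layer 119 (z = 14.28 mm)

Layer 3 (z = 0.36): the r=10 cylinder gives a regular 6-gon of circumradius 10 (constant along its height) (perimeter = 2·6·10.000·sin(180°/6) = 60.00 mm); the cylinder at (15.5, 5) does not reach this height (z outside [13, 26.5]); Combining (union): only the r=10 cylinder is present, so the union is just that shape — boundary = 60.00 mm. So its perimeter = 60.00 mm. Layer 119 (z = 14.28): the cylinder: section is a regular 6-gon, circumradius r=10 (perimeter = 2·6·10.000·sin(180°/6) = 60.00 mm); the r=2.5 cylinder at (15.5, 5) contributes a regular 6-gon of circumradius 2.5 (perimeter = 2·6·2.500·sin(180°/6) = 15.00 mm); Combining (union): the 2 present regions are separate (no shared area or edge), so areas and boundary lengths simply add and each stays a separate island — boundary = 75.00 mm. So its perimeter = 75.00 mm. Layer 119 is larger (75.00 vs 60.00 mm).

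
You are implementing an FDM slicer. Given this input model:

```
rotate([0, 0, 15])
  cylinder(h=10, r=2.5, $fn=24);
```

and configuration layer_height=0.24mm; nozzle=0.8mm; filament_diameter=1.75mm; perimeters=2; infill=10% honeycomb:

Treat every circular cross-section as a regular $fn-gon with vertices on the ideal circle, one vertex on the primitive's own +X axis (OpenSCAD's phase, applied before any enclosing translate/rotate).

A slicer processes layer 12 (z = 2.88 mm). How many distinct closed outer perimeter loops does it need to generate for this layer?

1

At z = 2.88 mm: the r=2.5 cylinder gives a regular 24-gon of circumradius 2.5 (constant along its height); (whole slice rotated 15° about Z — lengths, areas and connectivity unchanged). The result has 1 disconnected region.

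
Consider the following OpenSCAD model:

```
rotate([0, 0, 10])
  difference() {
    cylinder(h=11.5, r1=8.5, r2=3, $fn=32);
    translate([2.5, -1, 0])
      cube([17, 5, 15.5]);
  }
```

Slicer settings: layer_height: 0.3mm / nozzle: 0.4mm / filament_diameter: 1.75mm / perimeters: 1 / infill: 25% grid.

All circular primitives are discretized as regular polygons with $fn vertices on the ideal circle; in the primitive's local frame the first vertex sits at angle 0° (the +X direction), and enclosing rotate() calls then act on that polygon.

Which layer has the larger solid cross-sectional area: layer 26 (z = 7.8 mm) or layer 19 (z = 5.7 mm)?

layer 19 (z = 5.7 mm)

Layer 26 (z = 7.8): the cone: at t=0.678 of its height the radius interpolates to r₁+(r₂−r₁)t = 4.770, giving a regular 32-gon of that circumradius (area = (32/2)·4.770²·sin(360°/32) = 71.01 mm²); the 17×5 cube at (2.5, -1) contributes its full rectangle (area 85.00 mm²); Subtracting the remaining from the first: starting from the cone (71.01 mm²), the 17×5 cube at (2.5, -1) partially overlaps it — only the 8.66 mm² overlap (of its 85.00 mm²) is removed, clipping the outline — area = 62.35 mm²; (rotated 10° about Z; rotation is an isometry so areas/perimeters/island counts are preserved). So its area = 62.35 mm². Layer 19 (z = 5.7): the cone (r1=8.5→r2=3) has section circumradius 5.774 here — a regular 32-gon (area = (32/2)·5.774²·sin(360°/32) = 104.06 mm²); the cube at (2.5, -1) (footprint 17×5) is included at this height (area 85.00 mm²); After the difference (first − rest): starting from the cone (104.06 mm²), the 17×5 cube at (2.5, -1) partially overlaps it — only the 14.23 mm² overlap (of its 85.00 mm²) is removed, clipping the outline — area = 89.84 mm²; (whole slice rotated 10° about Z — lengths, areas and connectivity unchanged). So its area = 89.84 mm². Layer 19 is larger (89.84 vs 62.35 mm²).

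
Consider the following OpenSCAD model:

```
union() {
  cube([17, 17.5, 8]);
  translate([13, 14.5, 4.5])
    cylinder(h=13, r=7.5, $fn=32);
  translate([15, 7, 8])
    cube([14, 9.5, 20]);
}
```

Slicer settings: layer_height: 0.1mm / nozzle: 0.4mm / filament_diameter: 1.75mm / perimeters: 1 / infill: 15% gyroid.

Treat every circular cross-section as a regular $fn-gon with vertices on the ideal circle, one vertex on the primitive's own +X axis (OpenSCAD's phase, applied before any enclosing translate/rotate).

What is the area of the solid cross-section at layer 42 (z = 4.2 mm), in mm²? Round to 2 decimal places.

At z = 4.2 mm: the cube is present — its section is the full 17×17.5 rectangle (area 297.50 mm²); the cylinder at (13, 14.5) is not intersected at this z (z outside [4.5, 17.5]); the cube at (15, 7) is not intersected at this z (z outside [8, 28]); Combining (union): only the 17×17.5 cube is present, so the union is just that shape — area = 297.50 mm². Overall, the cross-section is a single solid region. Net area = 297.50 mm².

297.50 mm²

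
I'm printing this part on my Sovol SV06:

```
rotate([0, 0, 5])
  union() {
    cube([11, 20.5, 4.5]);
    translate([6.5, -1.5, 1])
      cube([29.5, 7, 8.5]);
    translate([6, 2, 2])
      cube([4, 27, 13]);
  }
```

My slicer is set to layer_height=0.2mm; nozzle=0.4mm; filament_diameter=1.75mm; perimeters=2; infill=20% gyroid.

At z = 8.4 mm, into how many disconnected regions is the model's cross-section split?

1

At z = 8.4 mm: the cube is not intersected at this z (z outside [0, 4.5]); the cube at (6.5, -1.5) is present — its section is the full 29.5×7 rectangle; the cube at (6, 2) (footprint 4×27) is included at this height; Merging all regions: the regions partially overlap (shared area 12.25 mm²), so overlapping operands fuse into one piece — 1 connected region; (rotated 5° about Z; rotation is an isometry so areas/perimeters/island counts are preserved). The result has 1 disconnected region.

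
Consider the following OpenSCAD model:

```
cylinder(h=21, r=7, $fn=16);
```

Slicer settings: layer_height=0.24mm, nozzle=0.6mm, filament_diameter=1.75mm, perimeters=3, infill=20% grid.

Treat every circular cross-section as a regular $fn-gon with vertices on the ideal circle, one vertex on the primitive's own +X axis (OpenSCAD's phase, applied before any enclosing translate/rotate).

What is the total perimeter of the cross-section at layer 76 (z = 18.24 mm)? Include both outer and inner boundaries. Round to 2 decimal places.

43.70 mm

At z = 18.24 mm: the cylinder: section is a regular 16-gon, circumradius r=7 (perimeter = 2·16·7.000·sin(180°/16) = 43.70 mm). Overall, the cross-section is a single solid region. Total boundary length (outer) = 43.70 mm.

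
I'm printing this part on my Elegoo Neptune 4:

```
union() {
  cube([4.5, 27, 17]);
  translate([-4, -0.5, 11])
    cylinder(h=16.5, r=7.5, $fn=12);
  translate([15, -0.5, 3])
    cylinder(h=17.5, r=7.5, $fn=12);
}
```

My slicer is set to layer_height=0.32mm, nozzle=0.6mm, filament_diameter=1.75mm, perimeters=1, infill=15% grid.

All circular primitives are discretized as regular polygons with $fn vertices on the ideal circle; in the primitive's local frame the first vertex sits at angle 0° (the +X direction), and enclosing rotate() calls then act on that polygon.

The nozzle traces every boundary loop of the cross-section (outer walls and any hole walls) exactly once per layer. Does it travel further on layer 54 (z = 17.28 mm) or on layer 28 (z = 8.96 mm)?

Layer 54 (z = 17.28): the cube is absent (z outside [0, 17]); the cylinder at (-4, -0.5): section is a regular 12-gon, circumradius r=7.5 (perimeter = 2·12·7.500·sin(180°/12) = 46.59 mm); the r=7.5 cylinder at (15, -0.5) contributes a regular 12-gon of circumradius 7.5 (perimeter = 2·12·7.500·sin(180°/12) = 46.59 mm); Combining (union): the 2 present regions are separate (no shared area or edge), so areas and boundary lengths simply add and each stays a separate island — boundary = 93.17 mm. So its perimeter = 93.17 mm. Layer 28 (z = 8.96): the 4.5×27 cube contributes its full rectangle (perimeter 63.00 mm); the cylinder at (-4, -0.5) is not intersected at this z (z outside [11, 27.5]); the r=7.5 cylinder at (15, -0.5) gives a regular 12-gon of circumradius 7.5 (constant along its height) (perimeter = 2·12·7.500·sin(180°/12) = 46.59 mm); Merging all regions: the 2 present regions are separate (no shared area or edge), so areas and boundary lengths simply add and each stays a separate island — boundary = 109.59 mm. So its perimeter = 109.59 mm. Layer 28 is larger (109.59 vs 93.17 mm).

layer 28 (z = 8.96 mm)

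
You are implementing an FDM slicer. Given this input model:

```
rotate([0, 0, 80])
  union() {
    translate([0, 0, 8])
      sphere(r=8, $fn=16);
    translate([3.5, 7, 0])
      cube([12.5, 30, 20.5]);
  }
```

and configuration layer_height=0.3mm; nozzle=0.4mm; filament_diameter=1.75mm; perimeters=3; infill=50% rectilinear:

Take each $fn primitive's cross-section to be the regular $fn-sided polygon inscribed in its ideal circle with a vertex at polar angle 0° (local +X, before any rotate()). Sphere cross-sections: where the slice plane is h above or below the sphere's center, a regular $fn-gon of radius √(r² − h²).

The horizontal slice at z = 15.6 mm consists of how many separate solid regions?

At z = 15.6 mm: the r=8 sphere contributes a regular 16-gon of circumradius √(8²−7.6²) = 2.498; the cube at (3.5, 7) is present — its section is the full 12.5×30 rectangle; Taking the union: the 2 present regions are separate (no shared area or edge), so areas and boundary lengths simply add and each stays a separate island — 2 connected regions; (rotated 80° about Z; rotation is an isometry so areas/perimeters/island counts are preserved). The result has 2 disconnected regions.

2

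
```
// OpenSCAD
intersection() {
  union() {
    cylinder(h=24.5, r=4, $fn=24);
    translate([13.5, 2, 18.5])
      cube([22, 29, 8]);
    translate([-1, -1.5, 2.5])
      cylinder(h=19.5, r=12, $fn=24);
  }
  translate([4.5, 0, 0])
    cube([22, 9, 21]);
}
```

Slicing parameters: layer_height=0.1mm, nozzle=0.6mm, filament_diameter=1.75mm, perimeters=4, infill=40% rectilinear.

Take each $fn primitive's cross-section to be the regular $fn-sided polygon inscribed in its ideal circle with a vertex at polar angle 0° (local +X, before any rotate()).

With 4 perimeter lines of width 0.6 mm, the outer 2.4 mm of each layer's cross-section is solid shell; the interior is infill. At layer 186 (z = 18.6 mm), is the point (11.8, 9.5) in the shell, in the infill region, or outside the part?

At z = 18.6 mm: the r=4 cylinder gives a regular 24-gon of circumradius 4 (constant along its height); the cube at (13.5, 2) is present — its section is the full 22×29 rectangle; the cylinder at (-1, -1.5): section is a regular 24-gon, circumradius r=12; Combining (union): the regions partially overlap (shared area 49.69 mm²), so overlapping operands fuse into one piece — 2 connected regions; the 22×9 cube at (4.5, 0) contributes its full rectangle; After intersecting: the 22×9 cube at (4.5, 0) partially overlaps the result so far; clipping to the common part keeps 130.00 mm² — 2 connected regions. Overall, the cross-section has 2 separate islands. The nearest boundary edge runs (13.50, 9.00)→(26.50, 9.00); distance from the point to it = 1.77 mm. The point is not inside any of the regions above, so it lies outside the cross-section (1.77 mm from the nearest boundary).

outside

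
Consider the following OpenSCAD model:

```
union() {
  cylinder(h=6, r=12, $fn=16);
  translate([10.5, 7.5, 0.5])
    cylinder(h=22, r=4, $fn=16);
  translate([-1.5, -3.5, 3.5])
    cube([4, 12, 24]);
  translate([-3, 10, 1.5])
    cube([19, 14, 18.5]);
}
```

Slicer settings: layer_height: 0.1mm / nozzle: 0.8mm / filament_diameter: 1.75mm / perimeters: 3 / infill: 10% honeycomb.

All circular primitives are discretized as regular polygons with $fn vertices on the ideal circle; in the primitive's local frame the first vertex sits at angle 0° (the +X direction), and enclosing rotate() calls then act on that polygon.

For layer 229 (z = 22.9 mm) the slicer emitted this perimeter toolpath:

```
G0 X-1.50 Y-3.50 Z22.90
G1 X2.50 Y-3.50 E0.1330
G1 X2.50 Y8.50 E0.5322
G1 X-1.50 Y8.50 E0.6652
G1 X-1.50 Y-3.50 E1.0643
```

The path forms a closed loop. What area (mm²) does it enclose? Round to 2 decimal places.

48.00 mm²

Apply the shoelace formula to the sequence of (X, Y) vertices; enclosed area = 48.00 mm².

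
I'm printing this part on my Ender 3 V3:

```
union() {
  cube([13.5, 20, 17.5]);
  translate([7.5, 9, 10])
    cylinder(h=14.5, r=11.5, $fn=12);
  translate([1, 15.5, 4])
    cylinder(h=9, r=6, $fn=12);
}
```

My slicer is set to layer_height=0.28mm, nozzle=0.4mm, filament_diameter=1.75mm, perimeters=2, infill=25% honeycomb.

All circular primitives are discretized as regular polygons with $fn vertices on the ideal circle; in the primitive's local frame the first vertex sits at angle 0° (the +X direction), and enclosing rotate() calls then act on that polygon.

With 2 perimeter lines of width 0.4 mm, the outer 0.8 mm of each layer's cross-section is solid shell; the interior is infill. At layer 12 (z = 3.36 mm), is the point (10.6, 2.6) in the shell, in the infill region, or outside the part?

infill

At z = 3.36 mm: the cube (footprint 13.5×20) is included at this height; the cylinder at (7.5, 9) is absent (z outside [10, 24.5]); the cylinder at (1, 15.5) does not reach this height (z outside [4, 13]); Merging all regions: only the 13.5×20 cube is present, so the union is just that shape — 1 connected region. Overall, the cross-section is a single solid region. The nearest boundary edge runs (0.00, 0.00)→(13.50, 0.00); distance from the point to it = 2.60 mm. The point is inside the cross-section and 2.60 mm from the nearest boundary — more than the 0.8 mm shell width (2 × 0.4), so it's in the infill interior.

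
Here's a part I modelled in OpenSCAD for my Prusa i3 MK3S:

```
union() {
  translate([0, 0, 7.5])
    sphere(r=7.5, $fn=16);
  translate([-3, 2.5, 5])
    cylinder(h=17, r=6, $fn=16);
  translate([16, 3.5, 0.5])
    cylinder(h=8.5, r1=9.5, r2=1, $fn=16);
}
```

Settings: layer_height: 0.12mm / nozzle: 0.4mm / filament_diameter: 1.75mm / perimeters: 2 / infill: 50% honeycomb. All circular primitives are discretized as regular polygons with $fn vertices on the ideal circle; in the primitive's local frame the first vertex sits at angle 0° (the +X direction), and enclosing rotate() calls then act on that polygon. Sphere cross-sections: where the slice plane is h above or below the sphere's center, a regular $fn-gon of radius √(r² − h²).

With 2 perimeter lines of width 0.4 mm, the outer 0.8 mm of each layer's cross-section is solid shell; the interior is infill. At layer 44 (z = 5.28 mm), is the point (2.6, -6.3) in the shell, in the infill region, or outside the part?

shell

At z = 5.28 mm: the r=7.5 sphere slices to a regular 16-gon of circumradius 7.164 (√(r²−h²) with h=2.22 from center); the r=6 cylinder at (-3, 2.5) gives a regular 16-gon of circumradius 6 (constant along its height); the cone at (16, 3.5) (r1=9.5→r2=1) has section circumradius 4.720 here — a regular 16-gon; Merging all regions: the regions partially overlap (shared area 81.38 mm²), so overlapping operands fuse into one piece — 2 connected regions. Overall, the cross-section has 2 separate islands. The nearest boundary edge runs (2.74, -6.62)→(-0.00, -7.16); distance from the point to it = 0.34 mm. (Shell/infill is judged within the island containing the point — the largest one.) The point is inside the cross-section, 0.34 mm from the nearest boundary — within the 0.8 mm shell band (2 × 0.4).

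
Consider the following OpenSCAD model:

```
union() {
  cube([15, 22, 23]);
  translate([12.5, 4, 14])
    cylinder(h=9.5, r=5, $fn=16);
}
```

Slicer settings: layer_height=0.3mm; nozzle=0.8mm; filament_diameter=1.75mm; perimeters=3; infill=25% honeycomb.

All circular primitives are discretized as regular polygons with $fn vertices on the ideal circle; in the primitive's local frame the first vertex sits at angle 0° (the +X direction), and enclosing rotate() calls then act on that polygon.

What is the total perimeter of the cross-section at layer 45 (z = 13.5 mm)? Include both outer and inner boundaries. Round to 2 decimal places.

At z = 13.5 mm: the cube is present — its section is the full 15×22 rectangle (perimeter 74.00 mm); the cylinder at (12.5, 4) is not intersected at this z (z outside [14, 23.5]); Combining (union): only the 15×22 cube is present, so the union is just that shape — boundary = 74.00 mm. Overall, the cross-section is a single solid region. Total boundary length (outer) = 74.00 mm.

74.00 mm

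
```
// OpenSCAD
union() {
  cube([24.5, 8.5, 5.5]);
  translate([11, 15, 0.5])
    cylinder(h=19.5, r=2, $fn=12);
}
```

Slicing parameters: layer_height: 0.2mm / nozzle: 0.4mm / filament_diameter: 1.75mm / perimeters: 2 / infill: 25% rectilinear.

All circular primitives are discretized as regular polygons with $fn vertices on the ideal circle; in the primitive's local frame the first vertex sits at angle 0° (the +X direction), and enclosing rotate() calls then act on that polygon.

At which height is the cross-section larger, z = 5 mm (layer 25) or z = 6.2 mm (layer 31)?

Layer 25 (z = 5): the cube is present — its section is the full 24.5×8.5 rectangle (area 208.25 mm²); the cylinder at (11, 15): section is a regular 12-gon, circumradius r=2 (area = (12/2)·2.000²·sin(360°/12) = 12.00 mm²); Merging all regions: the 2 present regions are separate (no shared area or edge), so areas and boundary lengths simply add and each stays a separate island — area = 220.25 mm². So its area = 220.25 mm². Layer 31 (z = 6.2): the cube is not intersected at this z (z outside [0, 5.5]); the cylinder at (11, 15): section is a regular 12-gon, circumradius r=2 (area = (12/2)·2.000²·sin(360°/12) = 12.00 mm²); Combining (union): only the r=2 cylinder at (11, 15) is present, so the union is just that shape — area = 12.00 mm². So its area = 12.00 mm². Layer 25 is larger (220.25 vs 12.00 mm²).

layer 25 (z = 5 mm)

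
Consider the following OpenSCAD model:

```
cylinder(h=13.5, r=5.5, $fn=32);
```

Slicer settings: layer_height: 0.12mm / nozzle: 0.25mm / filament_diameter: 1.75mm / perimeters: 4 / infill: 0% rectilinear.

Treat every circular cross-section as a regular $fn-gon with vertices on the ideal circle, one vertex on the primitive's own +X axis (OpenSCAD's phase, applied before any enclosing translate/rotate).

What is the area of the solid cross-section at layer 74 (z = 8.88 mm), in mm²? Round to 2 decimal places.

94.42 mm²

At z = 8.88 mm: the r=5.5 cylinder gives a regular 32-gon of circumradius 5.5 (constant along its height) (area = (32/2)·5.500²·sin(360°/32) = 94.42 mm²). Overall, the cross-section is a single solid region. Net area = 94.42 mm².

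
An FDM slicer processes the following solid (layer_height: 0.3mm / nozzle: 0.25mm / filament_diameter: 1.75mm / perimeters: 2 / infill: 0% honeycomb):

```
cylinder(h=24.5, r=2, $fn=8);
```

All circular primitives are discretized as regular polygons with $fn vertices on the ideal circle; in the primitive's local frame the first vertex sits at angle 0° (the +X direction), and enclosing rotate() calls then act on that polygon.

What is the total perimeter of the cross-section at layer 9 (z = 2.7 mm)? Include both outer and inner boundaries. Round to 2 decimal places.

12.25 mm

At z = 2.7 mm: the cylinder: section is a regular 8-gon, circumradius r=2 (perimeter = 2·8·2.000·sin(180°/8) = 12.25 mm). Overall, the cross-section is a single solid region. Total boundary length (outer) = 12.25 mm.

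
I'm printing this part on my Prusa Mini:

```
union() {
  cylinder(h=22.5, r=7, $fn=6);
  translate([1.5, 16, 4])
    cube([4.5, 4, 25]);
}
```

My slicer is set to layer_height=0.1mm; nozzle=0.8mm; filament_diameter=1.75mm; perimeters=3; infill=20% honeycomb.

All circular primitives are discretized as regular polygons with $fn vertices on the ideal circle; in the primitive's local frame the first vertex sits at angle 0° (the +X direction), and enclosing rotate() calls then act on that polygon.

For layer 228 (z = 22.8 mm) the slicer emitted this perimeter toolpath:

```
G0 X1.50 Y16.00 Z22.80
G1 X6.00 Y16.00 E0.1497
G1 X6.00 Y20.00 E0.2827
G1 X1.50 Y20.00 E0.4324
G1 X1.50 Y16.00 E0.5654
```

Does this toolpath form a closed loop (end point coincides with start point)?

yes

Start point (G0): (1.50, 16.00). End point (last G1): the path returns to the start — closed.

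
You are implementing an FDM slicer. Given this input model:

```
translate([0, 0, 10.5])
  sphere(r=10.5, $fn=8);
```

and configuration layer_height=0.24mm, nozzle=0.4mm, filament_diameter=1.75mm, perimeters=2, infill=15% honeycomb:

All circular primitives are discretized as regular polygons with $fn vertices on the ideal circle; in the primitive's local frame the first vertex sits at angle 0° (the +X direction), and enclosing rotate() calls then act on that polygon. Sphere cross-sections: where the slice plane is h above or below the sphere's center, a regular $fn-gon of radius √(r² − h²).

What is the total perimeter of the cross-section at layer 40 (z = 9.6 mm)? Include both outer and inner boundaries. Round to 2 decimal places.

At z = 9.6 mm: the r=10.5 sphere contributes a regular 8-gon of circumradius √(10.5²−0.9²) = 10.461 (perimeter = 2·8·10.461·sin(180°/8) = 64.05 mm). Overall, the cross-section is a single solid region. Total boundary length (outer) = 64.05 mm.

64.05 mm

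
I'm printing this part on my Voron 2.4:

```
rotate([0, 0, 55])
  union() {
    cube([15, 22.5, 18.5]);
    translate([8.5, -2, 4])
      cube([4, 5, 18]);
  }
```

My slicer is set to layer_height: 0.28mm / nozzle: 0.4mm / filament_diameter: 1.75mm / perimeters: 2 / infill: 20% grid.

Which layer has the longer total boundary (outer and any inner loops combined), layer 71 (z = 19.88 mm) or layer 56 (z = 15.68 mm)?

layer 56 (z = 15.68 mm)

Layer 71 (z = 19.88): the cube does not reach this height (z outside [0, 18.5]); the cube at (8.5, -2) (footprint 4×5) is included at this height (perimeter 18.00 mm); Combining (union): only the 4×5 cube at (8.5, -2) is present, so the union is just that shape — boundary = 18.00 mm; (whole slice rotated 55° about Z — lengths, areas and connectivity unchanged). So its perimeter = 18.00 mm. Layer 56 (z = 15.68): the cube (footprint 15×22.5) is included at this height (perimeter 75.00 mm); the cube at (8.5, -2) is present — its section is the full 4×5 rectangle (perimeter 18.00 mm); Taking the union: the regions partially overlap (shared area 12.00 mm²), so the edge portions inside another operand are dropped and the merged outline is re-measured after clipping — boundary = 79.00 mm; (rotated 55° about Z; rotation is an isometry so areas/perimeters/island counts are preserved). So its perimeter = 79.00 mm. Layer 56 is larger (79.00 vs 18.00 mm).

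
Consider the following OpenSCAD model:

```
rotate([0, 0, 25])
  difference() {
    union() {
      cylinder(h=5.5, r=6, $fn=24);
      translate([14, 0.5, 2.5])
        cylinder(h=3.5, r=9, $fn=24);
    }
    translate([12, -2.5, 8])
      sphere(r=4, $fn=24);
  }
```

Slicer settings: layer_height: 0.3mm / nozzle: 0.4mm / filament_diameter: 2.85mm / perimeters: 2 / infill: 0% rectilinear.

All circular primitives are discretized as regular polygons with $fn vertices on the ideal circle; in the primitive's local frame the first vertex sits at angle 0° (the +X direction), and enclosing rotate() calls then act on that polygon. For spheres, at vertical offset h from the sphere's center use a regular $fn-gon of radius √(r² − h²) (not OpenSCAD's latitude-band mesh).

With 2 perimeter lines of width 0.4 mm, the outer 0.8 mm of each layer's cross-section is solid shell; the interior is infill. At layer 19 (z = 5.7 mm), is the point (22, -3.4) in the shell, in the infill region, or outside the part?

outside

At z = 5.7 mm: the cylinder does not reach this height (z outside [0, 5.5]); the cylinder at (14, 0.5): section is a regular 24-gon, circumradius r=9; Merging all regions: only the r=9 cylinder at (14, 0.5) is present, so the union is just that shape — 1 connected region; the r=4 sphere at (12, -2.5) contributes a regular 24-gon of circumradius √(4²−2.3²) = 3.273; Subtracting the remaining from the first: starting from the result so far, the r=4 sphere at (12, -2.5) lies wholly inside it (removes its full 33.26 mm² and its 20.50 mm outline becomes a hole wall) — 1 connected region with 1 hole; (whole slice rotated 25° about Z — lengths, areas and connectivity unchanged). Overall, the cross-section is one region with 1 hole. Undo the 25° rotation: the query point maps to (18.502, -12.379) in the un-rotated model frame. The nearest boundary edge runs (18.50, -7.29)→(16.33, -8.19); distance from the point to it = 4.70 mm. The point is not inside any of the regions above, so it lies outside the cross-section (4.70 mm from the nearest boundary).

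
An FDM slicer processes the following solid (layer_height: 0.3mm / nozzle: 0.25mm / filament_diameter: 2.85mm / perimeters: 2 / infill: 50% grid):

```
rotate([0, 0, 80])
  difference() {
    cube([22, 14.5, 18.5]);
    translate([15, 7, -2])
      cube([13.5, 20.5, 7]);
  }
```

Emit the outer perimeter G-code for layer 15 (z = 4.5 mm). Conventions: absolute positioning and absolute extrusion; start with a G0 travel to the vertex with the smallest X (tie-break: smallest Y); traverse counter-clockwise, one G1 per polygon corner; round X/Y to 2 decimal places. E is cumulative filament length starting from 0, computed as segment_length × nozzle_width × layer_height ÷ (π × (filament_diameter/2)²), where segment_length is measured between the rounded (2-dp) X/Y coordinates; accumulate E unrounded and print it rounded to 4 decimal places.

G0 X-14.28 Y2.52 Z4.50
G1 X0.00 Y0.00 E0.1705
G1 X3.82 Y21.67 E0.4292
G1 X-3.07 Y22.88 E0.5114
G1 X-4.29 Y15.99 E0.5937
G1 X-11.67 Y17.29 E0.6818
G1 X-14.28 Y2.52 E0.8581

At z = 4.5 mm: the 22×14.5 cube contributes its full rectangle; the cube at (15, 7) is present — its section is the full 13.5×20.5 rectangle; Taking the first minus the rest: starting from the 22×14.5 cube, the 13.5×20.5 cube at (15, 7) partially overlaps it — only the 52.50 mm² overlap (of its 276.75 mm²) is removed, clipping the outline — 1 connected region; (rotated 80° about Z; rotation is an isometry so areas/perimeters/island counts are preserved). The outline is a single polygon with 6 vertices. Extrusion per mm of travel: 0.25 × 0.3 / (π × 1.425²) = 0.011757. Accumulating E over each segment gives final E = 0.8581.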